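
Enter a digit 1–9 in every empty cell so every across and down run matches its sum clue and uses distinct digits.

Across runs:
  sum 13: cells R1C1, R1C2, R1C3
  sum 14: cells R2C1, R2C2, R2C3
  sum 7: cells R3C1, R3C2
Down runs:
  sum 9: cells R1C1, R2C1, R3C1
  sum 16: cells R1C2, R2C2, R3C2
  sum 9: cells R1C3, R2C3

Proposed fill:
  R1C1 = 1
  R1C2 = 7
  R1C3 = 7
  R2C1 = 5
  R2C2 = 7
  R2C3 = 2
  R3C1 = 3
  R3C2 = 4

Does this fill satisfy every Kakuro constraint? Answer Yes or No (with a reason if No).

No — the down run R1C2–R3C2 sums to 18, not 16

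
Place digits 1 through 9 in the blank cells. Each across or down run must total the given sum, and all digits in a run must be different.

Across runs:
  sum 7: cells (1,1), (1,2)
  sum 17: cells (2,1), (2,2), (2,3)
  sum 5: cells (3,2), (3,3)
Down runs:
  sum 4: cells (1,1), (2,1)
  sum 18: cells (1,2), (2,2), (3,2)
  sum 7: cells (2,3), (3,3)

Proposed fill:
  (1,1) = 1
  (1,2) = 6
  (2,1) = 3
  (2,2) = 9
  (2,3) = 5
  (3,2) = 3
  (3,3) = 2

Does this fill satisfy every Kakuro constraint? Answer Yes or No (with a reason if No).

Across: 1+6=7; 3+9+5=17; 3+2=5. Down: 1+3=4; 6+9+3=18; 5+2=7. No digit repeats within any run.

Yes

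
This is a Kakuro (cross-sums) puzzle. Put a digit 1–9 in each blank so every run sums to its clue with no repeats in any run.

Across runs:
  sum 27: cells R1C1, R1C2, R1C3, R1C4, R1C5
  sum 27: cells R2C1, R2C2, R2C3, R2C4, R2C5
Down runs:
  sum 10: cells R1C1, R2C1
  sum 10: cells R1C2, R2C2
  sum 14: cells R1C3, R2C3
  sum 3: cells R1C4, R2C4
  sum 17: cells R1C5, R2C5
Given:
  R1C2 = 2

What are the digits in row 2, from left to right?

3 8 5 2 9

3 in 2 cells must be {1,2}; 17 in 2 cells must be {8,9}.
R1C4 = 1: the only remaining digit allowed by both the 27 across and the 3 down.
R2C2 = 10 − 2 = 8 completes the 10 down.
R2C4 = 3 − 1 = 2 completes the 3 down.
Given what's placed, R2C5 must be 9 to fit the 27 across and 17 down.
R1C5 = 17 − 9 = 8 completes the 17 down.
R2C3 = 5: the only remaining digit allowed by both the 27 across and the 14 down.
R1C3 = 14 − 5 = 9 completes the 14 down.
R2C1 = 27 − 24 = 3 completes the 27 across.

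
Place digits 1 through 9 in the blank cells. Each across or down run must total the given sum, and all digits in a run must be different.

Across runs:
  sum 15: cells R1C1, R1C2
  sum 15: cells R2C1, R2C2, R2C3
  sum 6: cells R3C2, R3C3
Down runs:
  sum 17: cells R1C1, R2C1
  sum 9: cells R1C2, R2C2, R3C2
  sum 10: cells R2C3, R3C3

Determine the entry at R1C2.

17 in 2 cells must be {8,9}.
The 15 across and the 9 down share only 6, so R1C2 = 6.
R1C1 = 15 − 6 = 9 completes the 15 across.
R2C1 = 17 − 9 = 8 completes the 17 down.
No cell is forced outright now. R2C2 can only be 1 or 2 (the digits allowed by both its 15 across and its 9 down). If R2C2 = 2: then R2C3 would have to be in {5} for the 15 across but in {1,2,3,4,6,7,8,9} for the 10 down — contradiction. So R2C2 = 1.
R2C3 = 15 − 9 = 6 completes the 15 across.
R3C2 = 9 − 7 = 2 completes the 9 down.
R3C3 = 6 − 2 = 4 completes the 6 across.

6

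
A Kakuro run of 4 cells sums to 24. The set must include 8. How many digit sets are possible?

5

4 distinct digits from 1–9 sum between 10 and 30.
Keeping only sets containing 8.
Enumerating: {1,6,8,9}, {2,5,8,9}, {3,4,8,9}, {3,6,7,8}, {4,5,7,8}.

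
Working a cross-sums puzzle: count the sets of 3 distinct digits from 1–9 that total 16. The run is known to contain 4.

3 distinct digits from 1–9 sum between 6 and 24.
Keeping only sets containing 4.
Enumerating: {3,4,9}, {4,5,7}.

2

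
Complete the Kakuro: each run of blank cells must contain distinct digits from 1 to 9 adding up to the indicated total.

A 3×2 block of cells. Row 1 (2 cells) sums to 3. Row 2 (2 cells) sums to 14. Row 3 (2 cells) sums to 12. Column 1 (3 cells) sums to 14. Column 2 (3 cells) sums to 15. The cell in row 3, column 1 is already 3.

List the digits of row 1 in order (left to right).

3 in 2 cells must be {1,2}.
Given what's placed, (1,1) must be 2 to fit the 3 across and 14 down.
(1,2) = 3 − 2 = 1 completes the 3 across.
(2,1) = 14 − 5 = 9 completes the 14 down.
(2,2) = 14 − 9 = 5 completes the 14 across.
(3,2) = 12 − 3 = 9 completes the 12 across.

2 1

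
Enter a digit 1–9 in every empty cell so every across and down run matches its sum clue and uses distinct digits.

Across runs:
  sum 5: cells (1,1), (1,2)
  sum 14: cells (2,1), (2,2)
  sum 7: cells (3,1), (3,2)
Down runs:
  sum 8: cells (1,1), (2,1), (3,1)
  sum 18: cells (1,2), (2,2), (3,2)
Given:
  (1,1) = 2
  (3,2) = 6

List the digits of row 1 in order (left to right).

2 3

(1,2) = 5 − 2 = 3 completes the 5 across.
(2,1) = 5: the only remaining digit allowed by both the 14 across and the 8 down.
(2,2) = 14 − 5 = 9 completes the 14 across.
(3,1) = 7 − 6 = 1 completes the 7 across.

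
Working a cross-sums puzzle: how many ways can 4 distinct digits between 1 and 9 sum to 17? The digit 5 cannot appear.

4 distinct digits from 1–9 sum between 10 and 30.
Dropping sets that contain 5.
Enumerating: {1,2,6,8}, {1,3,4,9}, {1,3,6,7}, {2,3,4,8}.

4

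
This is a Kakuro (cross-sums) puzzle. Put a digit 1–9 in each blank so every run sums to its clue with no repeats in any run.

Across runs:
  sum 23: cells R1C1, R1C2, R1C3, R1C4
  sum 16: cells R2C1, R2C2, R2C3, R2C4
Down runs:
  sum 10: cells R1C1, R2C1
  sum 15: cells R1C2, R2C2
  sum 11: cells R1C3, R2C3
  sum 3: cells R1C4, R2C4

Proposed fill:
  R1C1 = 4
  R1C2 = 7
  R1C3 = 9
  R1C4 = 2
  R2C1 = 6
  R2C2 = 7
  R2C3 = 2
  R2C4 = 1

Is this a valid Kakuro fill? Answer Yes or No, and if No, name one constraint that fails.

No — the down run R1C2–R2C2 sums to 14, not 15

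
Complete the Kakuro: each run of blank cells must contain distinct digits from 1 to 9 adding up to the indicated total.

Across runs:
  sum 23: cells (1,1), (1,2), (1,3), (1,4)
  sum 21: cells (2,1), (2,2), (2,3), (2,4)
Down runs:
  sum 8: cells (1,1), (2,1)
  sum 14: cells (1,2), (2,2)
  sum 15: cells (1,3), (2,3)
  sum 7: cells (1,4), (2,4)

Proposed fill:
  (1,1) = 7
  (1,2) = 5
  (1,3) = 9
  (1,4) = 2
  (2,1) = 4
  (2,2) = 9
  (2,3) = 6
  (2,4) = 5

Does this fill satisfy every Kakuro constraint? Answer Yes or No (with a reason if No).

No — the across run (2,1)–(2,4) sums to 24, not 21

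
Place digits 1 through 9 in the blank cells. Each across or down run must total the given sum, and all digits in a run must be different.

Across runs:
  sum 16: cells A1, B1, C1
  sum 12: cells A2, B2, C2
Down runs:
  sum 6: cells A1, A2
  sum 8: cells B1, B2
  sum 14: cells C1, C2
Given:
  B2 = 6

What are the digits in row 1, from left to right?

5, 2, 9

B1 = 8 − 6 = 2 completes the 8 down.
Given what's placed, C2 must be 5 to fit the 12 across and 14 down.
A1 = 5: the only remaining digit allowed by both the 16 across and the 6 down.
C1 = 16 − 7 = 9 completes the 16 across.
A2 = 12 − 11 = 1 completes the 12 across.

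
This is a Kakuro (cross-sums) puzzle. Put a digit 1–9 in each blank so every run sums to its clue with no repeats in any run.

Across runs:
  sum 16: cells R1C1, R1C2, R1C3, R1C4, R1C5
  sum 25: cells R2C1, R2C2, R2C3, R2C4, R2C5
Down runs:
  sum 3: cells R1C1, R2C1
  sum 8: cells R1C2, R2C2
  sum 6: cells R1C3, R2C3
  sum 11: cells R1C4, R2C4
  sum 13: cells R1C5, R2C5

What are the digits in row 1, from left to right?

2, 6, 1, 3, 4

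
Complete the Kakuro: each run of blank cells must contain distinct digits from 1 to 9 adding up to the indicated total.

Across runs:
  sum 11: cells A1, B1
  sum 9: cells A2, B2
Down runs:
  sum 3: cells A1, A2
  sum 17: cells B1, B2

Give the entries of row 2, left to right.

1, 8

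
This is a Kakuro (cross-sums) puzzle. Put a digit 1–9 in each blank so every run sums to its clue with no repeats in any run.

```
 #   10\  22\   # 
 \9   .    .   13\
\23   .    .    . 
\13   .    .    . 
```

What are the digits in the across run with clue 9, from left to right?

23 in 3 cells must be {6,8,9}.
Only 6 fits R2C1 under both its across sum 23 and down sum 10.
Nothing is forced directly, so branch on R2C2, whose candidates are 8 or 9. If R2C2 = 8: that forces R1C2 = 5, R2C3 = 9, R3C2 = 9, after which R3C3 would have to be in {1,3} for the 13 across but in {4} for the 13 down — contradiction. So R2C2 = 9.
R2C3 = 23 − 15 = 8 completes the 23 across.
R3C3 = 13 − 8 = 5 completes the 13 down.
R3C1 = 1: the only remaining digit allowed by both the 13 across and the 10 down.
R3C2 = 13 − 6 = 7 completes the 13 across.
R1C1 = 10 − 7 = 3 completes the 10 down.
R1C2 = 9 − 3 = 6 completes the 9 across.

3 6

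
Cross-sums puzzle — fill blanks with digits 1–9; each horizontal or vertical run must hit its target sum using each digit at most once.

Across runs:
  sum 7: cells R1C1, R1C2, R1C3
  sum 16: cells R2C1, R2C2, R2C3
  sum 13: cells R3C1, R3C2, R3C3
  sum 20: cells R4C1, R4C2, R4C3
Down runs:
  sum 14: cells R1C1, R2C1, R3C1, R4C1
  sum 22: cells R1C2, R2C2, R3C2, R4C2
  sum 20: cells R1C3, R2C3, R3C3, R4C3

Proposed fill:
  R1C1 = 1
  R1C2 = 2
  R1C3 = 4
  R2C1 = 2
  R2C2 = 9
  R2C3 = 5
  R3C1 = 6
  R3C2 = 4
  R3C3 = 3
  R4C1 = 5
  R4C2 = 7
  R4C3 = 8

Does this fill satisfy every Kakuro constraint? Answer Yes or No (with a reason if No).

Yes

Across: 1+2+4=7; 2+9+5=16; 6+4+3=13; 5+7+8=20. Down: 1+2+6+5=14; 2+9+4+7=22; 4+5+3+8=20. No digit repeats within any run.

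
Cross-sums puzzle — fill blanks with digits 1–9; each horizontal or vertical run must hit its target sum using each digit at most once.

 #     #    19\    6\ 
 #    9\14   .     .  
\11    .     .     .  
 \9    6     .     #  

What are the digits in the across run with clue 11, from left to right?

Only 5 fits R1C3 under both its across sum 14 and down sum 6.
R2C1 = 9 − 6 = 3 completes the 9 down.
R2C3 = 6 − 5 = 1 completes the 6 down.
R3C2 = 9 − 6 = 3 completes the 9 across.
R1C2 = 14 − 5 = 9 completes the 14 across.
R2C2 = 11 − 4 = 7 completes the 11 across.

3, 7, 1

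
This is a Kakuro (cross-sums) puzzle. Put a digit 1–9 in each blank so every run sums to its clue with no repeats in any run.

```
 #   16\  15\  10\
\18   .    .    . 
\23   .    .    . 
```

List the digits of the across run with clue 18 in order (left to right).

7 9 2

23 in 3 cells must be {6,8,9}; 16 in 2 cells must be {7,9}.
The 23 across and the 16 down share only 9, so R2C1 = 9.
R1C1 = 16 − 9 = 7 completes the 16 down.
Nothing is forced directly, so branch on R2C2, whose candidates are 6 or 8. If R2C2 = 8: then R1C2 would have to be in {2,3,5,6,8,9} for the 18 across but in {7} for the 15 down — contradiction. So R2C2 = 6.
R1C2 = 15 − 6 = 9 completes the 15 down.
R1C3 = 18 − 16 = 2 completes the 18 across.
R2C3 = 23 − 15 = 8 completes the 23 across.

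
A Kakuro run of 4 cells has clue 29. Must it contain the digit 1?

No

The only way to make 29 from 4 distinct digits is {5,7,8,9}, which does not contain 1.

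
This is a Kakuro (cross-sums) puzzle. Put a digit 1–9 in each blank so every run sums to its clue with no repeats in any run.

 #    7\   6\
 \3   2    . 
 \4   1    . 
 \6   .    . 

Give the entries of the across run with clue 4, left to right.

3 in 2 cells must be {1,2}; 4 in 2 cells must be {1,3}; 7 in 3 cells must be {1,2,4}.
R1C2 = 3 − 2 = 1 completes the 3 across.
R2C2 = 4 − 1 = 3 completes the 4 across.
R3C1 = 7 − 3 = 4 completes the 7 down.
R3C2 = 6 − 4 = 2 completes the 6 across.

1 3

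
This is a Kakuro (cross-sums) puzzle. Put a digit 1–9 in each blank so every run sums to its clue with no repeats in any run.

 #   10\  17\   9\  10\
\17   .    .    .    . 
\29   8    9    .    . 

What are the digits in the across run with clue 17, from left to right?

2, 8, 4, 3

29 in 4 cells must be {5,7,8,9}; 17 in 2 cells must be {8,9}.
R1C1 = 10 − 8 = 2 completes the 10 down.
R1C2 = 17 − 9 = 8 completes the 17 down.
R2C4 = 7: the only remaining digit allowed by both the 29 across and the 10 down.
R1C4 = 10 − 7 = 3 completes the 10 down.
R2C3 = 29 − 24 = 5 completes the 29 across.
R1C3 = 17 − 13 = 4 completes the 17 across.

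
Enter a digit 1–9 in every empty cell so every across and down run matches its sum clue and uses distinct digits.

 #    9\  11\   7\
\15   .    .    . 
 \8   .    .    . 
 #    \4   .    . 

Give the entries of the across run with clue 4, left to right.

4 in 2 cells must be {1,3}; 7 in 3 cells must be {1,2,4}.
Only 1 fits R3C3 under both its across sum 4 and down sum 7.
R3C2 = 4 − 1 = 3 completes the 4 across.

3, 1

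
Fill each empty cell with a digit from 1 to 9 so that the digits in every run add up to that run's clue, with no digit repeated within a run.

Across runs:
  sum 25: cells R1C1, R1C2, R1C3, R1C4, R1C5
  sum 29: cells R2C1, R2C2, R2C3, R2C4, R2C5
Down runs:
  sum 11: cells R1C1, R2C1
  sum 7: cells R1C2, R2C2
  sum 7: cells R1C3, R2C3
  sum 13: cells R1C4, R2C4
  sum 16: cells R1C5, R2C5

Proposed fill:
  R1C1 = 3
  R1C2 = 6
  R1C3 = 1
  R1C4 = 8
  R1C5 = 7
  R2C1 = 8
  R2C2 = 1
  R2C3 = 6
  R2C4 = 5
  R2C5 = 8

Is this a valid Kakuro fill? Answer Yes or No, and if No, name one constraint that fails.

No — the down run R1C5–R2C5 sums to 15, not 16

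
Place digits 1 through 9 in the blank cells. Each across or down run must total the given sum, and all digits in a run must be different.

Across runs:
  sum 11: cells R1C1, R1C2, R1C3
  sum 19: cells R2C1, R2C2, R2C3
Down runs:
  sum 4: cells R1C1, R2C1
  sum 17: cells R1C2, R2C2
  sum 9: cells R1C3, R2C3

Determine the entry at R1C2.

4 in 2 cells must be {1,3}; 17 in 2 cells must be {8,9}.
The 11 across and the 17 down share only 8, so R1C2 = 8.
The 19 across and the 4 down share only 3, so R2C1 = 3.
R2C2 = 17 − 8 = 9 completes the 17 down.
R2C3 = 19 − 12 = 7 completes the 19 across.
R1C1 = 4 − 3 = 1 completes the 4 down.
R1C3 = 11 − 9 = 2 completes the 11 across.

8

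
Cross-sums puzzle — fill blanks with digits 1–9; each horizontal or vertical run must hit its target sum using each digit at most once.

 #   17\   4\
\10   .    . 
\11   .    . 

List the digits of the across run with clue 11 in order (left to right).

17 in 2 cells must be {8,9}; 4 in 2 cells must be {1,3}.
The 11 across and the 4 down share only 3, so R2C2 = 3.
R1C2 = 4 − 3 = 1 completes the 4 down.
R2C1 = 11 − 3 = 8 completes the 11 across.
R1C1 = 10 − 1 = 9 completes the 10 across.

8 3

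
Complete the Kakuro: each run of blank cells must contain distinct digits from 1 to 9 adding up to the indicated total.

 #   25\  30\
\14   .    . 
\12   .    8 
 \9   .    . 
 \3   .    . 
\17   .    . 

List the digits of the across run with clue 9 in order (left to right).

3 6

3 in 2 cells must be {1,2}; 17 in 2 cells must be {8,9}.
R2C1 = 12 − 8 = 4 completes the 12 across.
R5C2 = 9: the only remaining digit allowed by both the 17 across and the 30 down.
R5C1 = 17 − 9 = 8 completes the 17 across.
Nothing is forced directly, so branch on R1C2, whose candidates are 5 or 6. If R1C2 = 6: then R1C1 would have to be in {8} for the 14 across but in {1,2,3,5,6,7,9} for the 25 down — contradiction. So R1C2 = 5.
R1C1 = 14 − 5 = 9 completes the 14 across.
Given what's placed, R4C1 must be 1 to fit the 3 across and 25 down.
R4C2 = 3 − 1 = 2 completes the 3 across.
R3C1 = 25 − 22 = 3 completes the 25 down.
R3C2 = 9 − 3 = 6 completes the 9 across.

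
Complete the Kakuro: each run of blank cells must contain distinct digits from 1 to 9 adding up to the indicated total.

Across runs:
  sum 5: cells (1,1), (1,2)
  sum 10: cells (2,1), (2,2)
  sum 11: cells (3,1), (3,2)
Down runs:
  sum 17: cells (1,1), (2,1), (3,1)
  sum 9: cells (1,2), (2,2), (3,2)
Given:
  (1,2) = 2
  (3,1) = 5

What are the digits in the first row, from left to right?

3, 2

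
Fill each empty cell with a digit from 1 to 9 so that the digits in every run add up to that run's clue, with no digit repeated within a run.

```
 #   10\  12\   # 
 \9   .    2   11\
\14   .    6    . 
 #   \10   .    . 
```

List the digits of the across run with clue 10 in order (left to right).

R1C1 = 9 − 2 = 7 completes the 9 across.
R2C1 = 10 − 7 = 3 completes the 10 down.
R2C3 = 14 − 9 = 5 completes the 14 across.
R3C2 = 12 − 8 = 4 completes the 12 down.
R3C3 = 10 − 4 = 6 completes the 10 across.

4 6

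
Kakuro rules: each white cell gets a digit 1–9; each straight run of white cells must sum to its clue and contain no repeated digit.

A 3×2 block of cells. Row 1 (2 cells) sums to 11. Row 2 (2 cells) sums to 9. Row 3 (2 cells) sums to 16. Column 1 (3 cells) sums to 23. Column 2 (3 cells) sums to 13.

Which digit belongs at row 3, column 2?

7

16 in 2 cells must be {7,9}; 23 in 3 cells must be {6,8,9}.
The 16 across and the 23 down share only 9, so (3,1) = 9.
(3,2) = 16 − 9 = 7 completes the 16 across.
Nothing is forced directly, so branch on (1,1), whose candidates are 6 or 8. If (1,1) = 8: then (1,2) would have to be in {3} for the 11 across but in {1,2,4,5} for the 13 down — contradiction. So (1,1) = 6.
(1,2) = 11 − 6 = 5 completes the 11 across.
(2,1) = 23 − 15 = 8 completes the 23 down.
(2,2) = 9 − 8 = 1 completes the 9 across.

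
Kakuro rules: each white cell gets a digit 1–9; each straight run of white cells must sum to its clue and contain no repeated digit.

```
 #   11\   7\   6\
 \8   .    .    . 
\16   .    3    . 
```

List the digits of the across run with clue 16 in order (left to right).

8, 3, 5

R1C2 = 7 − 3 = 4 completes the 7 down.
Given what's placed, R1C3 must be 1 to fit the 8 across and 6 down.
R2C3 = 6 − 1 = 5 completes the 6 down.
R1C1 = 8 − 5 = 3 completes the 8 across.
R2C1 = 16 − 8 = 8 completes the 16 across.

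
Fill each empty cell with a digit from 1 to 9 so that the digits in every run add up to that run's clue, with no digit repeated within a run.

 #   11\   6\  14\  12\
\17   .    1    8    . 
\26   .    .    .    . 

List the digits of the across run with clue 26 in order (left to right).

8 5 6 7

R2C2 = 6 − 1 = 5 completes the 6 down.
R2C3 = 14 − 8 = 6 completes the 14 down.
No cell is forced outright now. R2C1 can only be 7 or 8 (the digits allowed by both its 26 across and its 11 down). If R2C1 = 7: then R1C1 would have to be in {2,3,5,6} for the 17 across but in {4} for the 11 down — contradiction. So R2C1 = 8.
R1C1 = 11 − 8 = 3 completes the 11 down.
R1C4 = 17 − 12 = 5 completes the 17 across.
R2C4 = 26 − 19 = 7 completes the 26 across.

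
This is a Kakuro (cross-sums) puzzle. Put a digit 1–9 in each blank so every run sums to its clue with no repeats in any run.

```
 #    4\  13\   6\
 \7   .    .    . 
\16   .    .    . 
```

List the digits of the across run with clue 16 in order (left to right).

3 9 4

7 in 3 cells must be {1,2,4}; 4 in 2 cells must be {1,3}.
The 7 across and the 4 down share only 1, so R1C1 = 1.
Given what's placed, R1C2 must be 4 to fit the 7 across and 13 down.
R1C3 = 7 − 5 = 2 completes the 7 across.
R2C1 = 4 − 1 = 3 completes the 4 down.
R2C2 = 13 − 4 = 9 completes the 13 down.
R2C3 = 16 − 12 = 4 completes the 16 across.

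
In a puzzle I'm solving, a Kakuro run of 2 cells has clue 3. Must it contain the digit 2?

Yes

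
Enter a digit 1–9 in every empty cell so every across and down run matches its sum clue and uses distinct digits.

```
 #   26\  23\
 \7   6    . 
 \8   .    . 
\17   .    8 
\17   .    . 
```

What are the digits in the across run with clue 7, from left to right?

6 1

17 in 2 cells must be {8,9}.
R1C2 = 7 − 6 = 1 completes the 7 across.
R2C2 = 5: the only remaining digit allowed by both the 8 across and the 23 down.
R3C1 = 17 − 8 = 9 completes the 17 across.
R4C1 = 8: the only remaining digit allowed by both the 17 across and the 26 down.
R4C2 = 17 − 8 = 9 completes the 17 across.
R2C1 = 8 − 5 = 3 completes the 8 across.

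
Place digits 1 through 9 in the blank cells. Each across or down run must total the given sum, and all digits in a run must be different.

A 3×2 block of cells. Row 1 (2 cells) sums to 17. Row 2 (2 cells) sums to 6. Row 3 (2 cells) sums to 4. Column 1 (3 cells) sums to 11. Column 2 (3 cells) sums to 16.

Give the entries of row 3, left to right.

17 in 2 cells must be {8,9}; 4 in 2 cells must be {1,3}.
The 17 across and the 11 down share only 8, so (1,1) = 8.
(1,2) = 17 − 8 = 9 completes the 17 across.
Given what's placed, (3,1) must be 1 to fit the 4 across and 11 down.
(3,2) = 4 − 1 = 3 completes the 4 across.
(2,1) = 11 − 9 = 2 completes the 11 down.
(2,2) = 6 − 2 = 4 completes the 6 across.

1 3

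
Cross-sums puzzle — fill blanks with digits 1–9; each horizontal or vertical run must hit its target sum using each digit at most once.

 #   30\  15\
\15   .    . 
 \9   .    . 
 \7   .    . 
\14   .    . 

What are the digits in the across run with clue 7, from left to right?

6, 1

30 in 4 cells must be {6,7,8,9}.
Only 6 fits R3C1 under both its across sum 7 and down sum 30.
R3C2 = 7 − 6 = 1 completes the 7 across.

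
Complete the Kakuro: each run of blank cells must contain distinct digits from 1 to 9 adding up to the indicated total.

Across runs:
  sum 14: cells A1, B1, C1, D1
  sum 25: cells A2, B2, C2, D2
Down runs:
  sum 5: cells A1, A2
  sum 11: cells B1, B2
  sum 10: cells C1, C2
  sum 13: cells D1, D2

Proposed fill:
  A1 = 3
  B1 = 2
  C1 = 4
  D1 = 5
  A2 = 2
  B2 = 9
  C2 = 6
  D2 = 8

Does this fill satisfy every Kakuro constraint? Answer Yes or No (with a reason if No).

Across: 3+2+4+5=14; 2+9+6+8=25. Down: 3+2=5; 2+9=11; 4+6=10; 5+8=13. No digit repeats within any run.

Yes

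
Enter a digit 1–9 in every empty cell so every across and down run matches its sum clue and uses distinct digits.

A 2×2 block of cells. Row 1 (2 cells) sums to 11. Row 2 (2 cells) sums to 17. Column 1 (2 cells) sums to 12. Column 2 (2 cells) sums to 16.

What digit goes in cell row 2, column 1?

17 in 2 cells must be {8,9}; 16 in 2 cells must be {7,9}.
The 17 across and the 16 down share only 9, so (2,2) = 9.
(1,2) = 16 − 9 = 7 completes the 16 down.
(2,1) = 17 − 9 = 8 completes the 17 across.
(1,1) = 11 − 7 = 4 completes the 11 across.

8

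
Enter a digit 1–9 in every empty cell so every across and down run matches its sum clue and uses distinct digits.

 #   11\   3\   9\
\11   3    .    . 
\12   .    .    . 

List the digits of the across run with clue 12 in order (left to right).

8 1 3

3 in 2 cells must be {1,2}.
R2C1 = 11 − 3 = 8 completes the 11 down.
R2C2 = 1: the only remaining digit allowed by both the 12 across and the 3 down.
R2C3 = 12 − 9 = 3 completes the 12 across.
R1C2 = 3 − 1 = 2 completes the 3 down.
R1C3 = 11 − 5 = 6 completes the 11 across.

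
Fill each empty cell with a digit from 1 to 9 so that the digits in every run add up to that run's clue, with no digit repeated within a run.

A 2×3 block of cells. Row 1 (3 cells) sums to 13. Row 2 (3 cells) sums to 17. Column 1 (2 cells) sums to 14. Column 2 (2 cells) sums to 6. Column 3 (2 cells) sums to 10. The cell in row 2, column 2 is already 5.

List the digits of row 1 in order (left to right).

(1,2) = 6 − 5 = 1 completes the 6 down.
Nothing is forced directly, so branch on (2,1), whose candidates are 8 or 9. If (2,1) = 8: then (1,1) would have to be in {3,4,5,7,8,9} for the 13 across but in {6} for the 14 down — contradiction. So (2,1) = 9.
(1,1) = 14 − 9 = 5 completes the 14 down.
(1,3) = 13 − 6 = 7 completes the 13 across.
(2,3) = 17 − 14 = 3 completes the 17 across.

5, 1, 7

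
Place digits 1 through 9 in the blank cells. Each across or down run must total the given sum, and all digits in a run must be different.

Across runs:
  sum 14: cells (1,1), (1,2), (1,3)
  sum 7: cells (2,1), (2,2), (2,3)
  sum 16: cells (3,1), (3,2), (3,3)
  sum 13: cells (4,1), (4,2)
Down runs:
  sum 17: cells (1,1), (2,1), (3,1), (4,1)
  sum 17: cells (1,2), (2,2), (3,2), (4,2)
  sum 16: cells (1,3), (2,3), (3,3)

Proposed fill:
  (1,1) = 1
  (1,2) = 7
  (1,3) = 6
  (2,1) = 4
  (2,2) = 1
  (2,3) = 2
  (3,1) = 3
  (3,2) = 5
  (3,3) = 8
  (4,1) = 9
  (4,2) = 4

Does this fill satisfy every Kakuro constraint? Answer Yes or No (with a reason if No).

Across: 1+7+6=14; 4+1+2=7; 3+5+8=16; 9+4=13. Down: 1+4+3+9=17; 7+1+5+4=17; 6+2+8=16. No digit repeats within any run.

Yes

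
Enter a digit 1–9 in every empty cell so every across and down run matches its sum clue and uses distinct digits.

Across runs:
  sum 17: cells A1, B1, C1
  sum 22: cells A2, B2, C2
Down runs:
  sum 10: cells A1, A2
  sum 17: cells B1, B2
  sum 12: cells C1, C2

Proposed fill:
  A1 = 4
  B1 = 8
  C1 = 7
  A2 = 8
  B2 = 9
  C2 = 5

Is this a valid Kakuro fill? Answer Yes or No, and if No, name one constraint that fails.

No — the across run A1–C1 sums to 19, not 17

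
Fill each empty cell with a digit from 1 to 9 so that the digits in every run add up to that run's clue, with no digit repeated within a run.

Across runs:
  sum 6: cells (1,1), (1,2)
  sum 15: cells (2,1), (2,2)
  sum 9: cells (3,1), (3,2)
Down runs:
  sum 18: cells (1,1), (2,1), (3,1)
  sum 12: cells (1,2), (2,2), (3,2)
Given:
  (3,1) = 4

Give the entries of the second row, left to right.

9, 6

(1,1) = 5: the only remaining digit allowed by both the 6 across and the 18 down.
(1,2) = 6 − 5 = 1 completes the 6 across.
(2,1) = 18 − 9 = 9 completes the 18 down.
(2,2) = 15 − 9 = 6 completes the 15 across.
(3,2) = 9 − 4 = 5 completes the 9 across.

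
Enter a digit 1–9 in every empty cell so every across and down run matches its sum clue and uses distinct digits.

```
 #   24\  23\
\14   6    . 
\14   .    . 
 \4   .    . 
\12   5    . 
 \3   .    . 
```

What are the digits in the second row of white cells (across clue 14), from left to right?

4 in 2 cells must be {1,3}; 3 in 2 cells must be {1,2}.
R1C2 = 14 − 6 = 8 completes the 14 across.
R4C2 = 12 − 5 = 7 completes the 12 across.
R2C2 = 5: the only remaining digit allowed by both the 14 across and the 23 down.
Given what's placed, R3C2 must be 1 to fit the 4 across and 23 down.
R5C2 = 23 − 21 = 2 completes the 23 down.
R2C1 = 14 − 5 = 9 completes the 14 across.

9 5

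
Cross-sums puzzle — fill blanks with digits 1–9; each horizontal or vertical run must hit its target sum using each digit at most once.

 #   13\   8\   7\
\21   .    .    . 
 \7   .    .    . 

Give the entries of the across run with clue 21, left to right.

9 7 5

7 in 3 cells must be {1,2,4}.
The 7 across and the 13 down share only 4, so R2C1 = 4.
R1C1 = 13 − 4 = 9 completes the 13 down.
Nothing is forced directly, so branch on R1C2, whose candidates are 5 or 7. If R1C2 = 5: then R1C3 would have to be in {7} for the 21 across but in {1,2,3,4,5,6} for the 7 down — contradiction. So R1C2 = 7.
R1C3 = 21 − 16 = 5 completes the 21 across.
R2C2 = 8 − 7 = 1 completes the 8 down.
R2C3 = 7 − 5 = 2 completes the 7 across.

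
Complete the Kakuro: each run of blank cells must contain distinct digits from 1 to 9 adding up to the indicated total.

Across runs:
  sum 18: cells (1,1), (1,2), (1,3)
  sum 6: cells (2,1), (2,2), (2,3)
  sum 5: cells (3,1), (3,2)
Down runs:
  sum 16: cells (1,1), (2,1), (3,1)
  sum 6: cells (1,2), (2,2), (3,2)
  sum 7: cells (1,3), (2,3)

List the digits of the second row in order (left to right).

6 in 3 cells must be {1,2,3}.
Nothing is forced directly, so branch on (1,2), whose candidates are 1 or 2 or 3. If (1,2) = 1: then (1,3) would have to be in {8,9} for the 18 across but in {1,2,3,4,5,6} for the 7 down — contradiction. If (1,2) = 2: then (1,3) would have to be in {7,9} for the 18 across but in {1,2,3,4,5,6} for the 7 down — contradiction. So (1,2) = 3.
Given what's placed, (1,3) must be 6 to fit the 18 across and 7 down.
(2,3) = 7 − 6 = 1 completes the 7 down.
(1,1) = 18 − 9 = 9 completes the 18 across.
(2,2) = 2: the only remaining digit allowed by both the 6 across and the 6 down.
(3,2) = 6 − 5 = 1 completes the 6 down.
(2,1) = 6 − 3 = 3 completes the 6 across.

3 2 1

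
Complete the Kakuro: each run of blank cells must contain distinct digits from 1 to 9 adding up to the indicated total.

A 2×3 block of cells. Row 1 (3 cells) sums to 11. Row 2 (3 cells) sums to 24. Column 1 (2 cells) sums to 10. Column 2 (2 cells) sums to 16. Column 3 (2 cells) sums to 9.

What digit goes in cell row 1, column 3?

24 in 3 cells must be {7,8,9}; 16 in 2 cells must be {7,9}.
The 11 across and the 16 down share only 7, so (1,2) = 7.
(2,2) = 16 − 7 = 9 completes the 16 down.
Nothing is forced directly, so branch on (2,1), whose candidates are 7 or 8. If (2,1) = 8: then (1,1) would have to be in {1,3} for the 11 across but in {2} for the 10 down — contradiction. So (2,1) = 7.
(1,1) = 10 − 7 = 3 completes the 10 down.
(1,3) = 11 − 10 = 1 completes the 11 across.
(2,3) = 24 − 16 = 8 completes the 24 across.

1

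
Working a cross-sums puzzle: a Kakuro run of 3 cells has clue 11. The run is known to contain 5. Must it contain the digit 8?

The only way to make 11 from 3 distinct digits under that restriction is {2,4,5}, which does not contain 8.

No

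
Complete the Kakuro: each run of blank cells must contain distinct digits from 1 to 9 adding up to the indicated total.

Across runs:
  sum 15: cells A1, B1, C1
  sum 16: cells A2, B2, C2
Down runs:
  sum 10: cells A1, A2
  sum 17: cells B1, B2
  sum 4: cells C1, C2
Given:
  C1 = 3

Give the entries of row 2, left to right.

17 in 2 cells must be {8,9}; 4 in 2 cells must be {1,3}.
B1 = 8: the only remaining digit allowed by both the 15 across and the 17 down.
B2 = 17 − 8 = 9 completes the 17 down.
C2 = 4 − 3 = 1 completes the 4 down.
A1 = 15 − 11 = 4 completes the 15 across.
A2 = 16 − 10 = 6 completes the 16 across.

6 9 1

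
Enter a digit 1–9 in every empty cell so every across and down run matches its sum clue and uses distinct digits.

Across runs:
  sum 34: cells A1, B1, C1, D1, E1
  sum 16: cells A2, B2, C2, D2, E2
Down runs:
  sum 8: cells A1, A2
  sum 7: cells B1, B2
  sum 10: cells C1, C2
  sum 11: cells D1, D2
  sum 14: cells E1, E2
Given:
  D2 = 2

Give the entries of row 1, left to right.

34 in 5 cells must be {4,6,7,8,9}; 16 in 5 cells must be {1,2,3,4,6}.
D1 = 11 − 2 = 9 completes the 11 down.
Given what's placed, E2 must be 6 to fit the 16 across and 14 down.
E1 = 14 − 6 = 8 completes the 14 down.
No cell is forced outright now. A2 can only be 1 or 3 (the digits allowed by both its 16 across and its 8 down). If A2 = 3: then A1 would have to be in {4,6,7} for the 34 across but in {5} for the 8 down — contradiction. So A2 = 1.
A1 = 8 − 1 = 7 completes the 8 down.
Nothing is forced directly, so branch on B2, whose candidates are 3 or 4. If B2 = 4: then B1 would have to be in {4,6} for the 34 across but in {3} for the 7 down — contradiction. So B2 = 3.
B1 = 7 − 3 = 4 completes the 7 down.
C1 = 34 − 28 = 6 completes the 34 across.

7, 4, 6, 9, 8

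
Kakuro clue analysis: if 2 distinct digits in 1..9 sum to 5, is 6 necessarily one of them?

Counterexample: {1,4} sums to 5 without using 6.

No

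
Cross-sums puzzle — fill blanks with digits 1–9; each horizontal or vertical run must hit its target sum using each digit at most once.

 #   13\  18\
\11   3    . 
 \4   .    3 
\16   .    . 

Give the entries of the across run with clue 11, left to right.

4 in 2 cells must be {1,3}; 16 in 2 cells must be {7,9}.
R1C2 = 11 − 3 = 8 completes the 11 across.
R2C1 = 4 − 3 = 1 completes the 4 across.
R3C1 = 13 − 4 = 9 completes the 13 down.
R3C2 = 16 − 9 = 7 completes the 16 across.

3 8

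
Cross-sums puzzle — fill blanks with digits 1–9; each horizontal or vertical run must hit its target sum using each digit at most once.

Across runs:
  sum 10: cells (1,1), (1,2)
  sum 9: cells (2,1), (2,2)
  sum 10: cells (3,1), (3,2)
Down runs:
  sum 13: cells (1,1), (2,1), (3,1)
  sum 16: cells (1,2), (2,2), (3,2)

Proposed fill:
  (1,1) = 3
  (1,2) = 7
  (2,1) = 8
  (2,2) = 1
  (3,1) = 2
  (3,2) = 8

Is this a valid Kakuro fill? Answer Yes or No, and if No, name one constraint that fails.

Yes

Across: 3+7=10; 8+1=9; 2+8=10. Down: 3+8+2=13; 7+1+8=16. No digit repeats within any run.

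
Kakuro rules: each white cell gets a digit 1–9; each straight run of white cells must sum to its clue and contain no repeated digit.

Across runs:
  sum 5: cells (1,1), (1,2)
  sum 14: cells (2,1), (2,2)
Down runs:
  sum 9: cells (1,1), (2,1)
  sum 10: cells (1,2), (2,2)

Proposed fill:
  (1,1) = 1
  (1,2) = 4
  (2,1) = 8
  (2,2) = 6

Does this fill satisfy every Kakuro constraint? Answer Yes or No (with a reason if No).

Yes

Across: 1+4=5; 8+6=14. Down: 1+8=9; 4+6=10. No digit repeats within any run.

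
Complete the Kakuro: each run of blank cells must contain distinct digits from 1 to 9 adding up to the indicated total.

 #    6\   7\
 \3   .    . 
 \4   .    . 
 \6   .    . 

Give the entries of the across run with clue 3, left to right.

3 in 2 cells must be {1,2}; 4 in 2 cells must be {1,3}; 6 in 3 cells must be {1,2,3}.
The 4 across and the 7 down share only 1, so R2C2 = 1.
Given what's placed, R1C2 must be 2 to fit the 3 across and 7 down.
R2C1 = 4 − 1 = 3 completes the 4 across.
R3C2 = 7 − 3 = 4 completes the 7 down.
R1C1 = 3 − 2 = 1 completes the 3 across.
R3C1 = 6 − 4 = 2 completes the 6 across.

1 2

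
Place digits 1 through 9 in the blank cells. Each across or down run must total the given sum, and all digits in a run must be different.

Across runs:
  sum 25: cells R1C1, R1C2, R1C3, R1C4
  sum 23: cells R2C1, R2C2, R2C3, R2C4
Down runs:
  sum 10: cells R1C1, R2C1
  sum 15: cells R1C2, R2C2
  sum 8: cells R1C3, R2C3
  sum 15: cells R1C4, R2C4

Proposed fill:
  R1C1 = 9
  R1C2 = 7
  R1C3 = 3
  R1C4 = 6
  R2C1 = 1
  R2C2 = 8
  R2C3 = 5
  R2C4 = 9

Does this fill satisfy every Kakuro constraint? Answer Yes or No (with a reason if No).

Yes

Across: 9+7+3+6=25; 1+8+5+9=23. Down: 9+1=10; 7+8=15; 3+5=8; 6+9=15. No digit repeats within any run.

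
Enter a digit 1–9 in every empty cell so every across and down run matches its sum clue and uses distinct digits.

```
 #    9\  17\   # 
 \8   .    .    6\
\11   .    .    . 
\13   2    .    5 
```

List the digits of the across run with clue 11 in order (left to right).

R2C3 = 6 − 5 = 1 completes the 6 down.
R3C2 = 13 − 7 = 6 completes the 13 across.
Nothing is forced directly, so branch on R1C1, whose candidates are 1 or 3 or 6. If R1C1 = 3: then R1C2 would have to be in {5} for the 8 across but in {2,3,4,7,8,9} for the 17 down — contradiction. If R1C1 = 6: that forces R1C2 = 2, after which R2C1 would have to be in {2,3,4,6,7,8} for the 11 across but in {1} for the 9 down — contradiction. So R1C1 = 1.
R1C2 = 8 − 1 = 7 completes the 8 across.
R2C1 = 9 − 3 = 6 completes the 9 down.
R2C2 = 11 − 7 = 4 completes the 11 across.

6 4 1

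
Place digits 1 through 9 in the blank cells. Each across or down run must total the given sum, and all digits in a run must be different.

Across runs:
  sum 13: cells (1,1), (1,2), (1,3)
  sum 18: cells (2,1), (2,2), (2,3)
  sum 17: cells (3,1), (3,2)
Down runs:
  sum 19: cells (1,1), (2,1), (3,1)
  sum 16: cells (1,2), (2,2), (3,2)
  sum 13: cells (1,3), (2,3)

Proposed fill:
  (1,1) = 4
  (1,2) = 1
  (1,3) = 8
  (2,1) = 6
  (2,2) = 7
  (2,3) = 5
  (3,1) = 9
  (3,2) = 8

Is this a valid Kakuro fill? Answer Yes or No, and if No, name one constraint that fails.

Yes

Across: 4+1+8=13; 6+7+5=18; 9+8=17. Down: 4+6+9=19; 1+7+8=16; 8+5=13. No digit repeats within any run.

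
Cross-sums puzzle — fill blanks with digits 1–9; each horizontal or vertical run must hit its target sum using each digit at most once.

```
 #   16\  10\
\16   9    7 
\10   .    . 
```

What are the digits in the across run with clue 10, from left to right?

7 3

16 in 2 cells must be {7,9}.
R2C1 = 16 − 9 = 7 completes the 16 down.
R2C2 = 10 − 7 = 3 completes the 10 across.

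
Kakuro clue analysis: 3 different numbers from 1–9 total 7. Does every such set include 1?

Yes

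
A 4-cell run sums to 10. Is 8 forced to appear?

The only way to make 10 from 4 distinct digits is {1,2,3,4}, which does not contain 8.

No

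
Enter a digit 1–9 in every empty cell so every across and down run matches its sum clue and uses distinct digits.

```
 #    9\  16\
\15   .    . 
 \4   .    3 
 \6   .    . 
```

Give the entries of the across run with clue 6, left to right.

2 4

4 in 2 cells must be {1,3}.
Only 6 fits R1C1 under both its across sum 15 and down sum 9.
R1C2 = 15 − 6 = 9 completes the 15 across.
R2C1 = 4 − 3 = 1 completes the 4 across.
R3C1 = 9 − 7 = 2 completes the 9 down.
R3C2 = 6 − 2 = 4 completes the 6 across.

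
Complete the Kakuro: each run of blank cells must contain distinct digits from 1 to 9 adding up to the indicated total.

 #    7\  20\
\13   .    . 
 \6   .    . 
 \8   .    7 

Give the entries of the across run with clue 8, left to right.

7 in 3 cells must be {1,2,4}.
R1C1 = 4: only digit in both the 13-across and 7-down candidate sets.
R1C2 = 13 − 4 = 9 completes the 13 across.
R2C2 = 20 − 16 = 4 completes the 20 down.
R3C1 = 8 − 7 = 1 completes the 8 across.
R2C1 = 6 − 4 = 2 completes the 6 across.

1 7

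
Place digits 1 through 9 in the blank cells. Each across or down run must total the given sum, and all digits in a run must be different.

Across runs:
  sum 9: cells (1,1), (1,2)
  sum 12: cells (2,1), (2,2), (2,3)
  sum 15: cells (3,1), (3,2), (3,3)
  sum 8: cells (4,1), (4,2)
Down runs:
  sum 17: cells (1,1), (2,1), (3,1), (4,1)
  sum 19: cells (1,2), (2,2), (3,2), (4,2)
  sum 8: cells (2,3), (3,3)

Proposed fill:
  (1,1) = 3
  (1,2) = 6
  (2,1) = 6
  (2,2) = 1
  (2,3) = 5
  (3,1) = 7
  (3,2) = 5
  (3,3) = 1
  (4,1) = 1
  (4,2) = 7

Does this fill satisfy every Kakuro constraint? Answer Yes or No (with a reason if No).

No — the down run (2,3)–(3,3) sums to 6, not 8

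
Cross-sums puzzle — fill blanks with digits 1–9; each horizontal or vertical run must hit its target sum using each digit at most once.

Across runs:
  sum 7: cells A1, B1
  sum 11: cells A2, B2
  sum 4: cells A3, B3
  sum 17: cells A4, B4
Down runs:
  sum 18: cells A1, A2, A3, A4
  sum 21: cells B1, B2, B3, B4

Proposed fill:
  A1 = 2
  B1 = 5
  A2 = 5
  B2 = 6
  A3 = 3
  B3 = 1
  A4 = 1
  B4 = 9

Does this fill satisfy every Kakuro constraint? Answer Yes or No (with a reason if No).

No — the across run A4–B4 sums to 10, not 17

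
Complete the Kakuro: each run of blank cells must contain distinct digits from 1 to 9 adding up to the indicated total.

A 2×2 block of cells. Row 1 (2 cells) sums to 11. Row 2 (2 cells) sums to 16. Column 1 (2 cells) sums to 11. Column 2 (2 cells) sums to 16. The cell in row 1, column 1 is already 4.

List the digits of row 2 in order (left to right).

7 9

16 in 2 cells must be {7,9}.
(1,2) = 11 − 4 = 7 completes the 11 across.
(2,1) = 11 − 4 = 7 completes the 11 down.
(2,2) = 16 − 7 = 9 completes the 16 across.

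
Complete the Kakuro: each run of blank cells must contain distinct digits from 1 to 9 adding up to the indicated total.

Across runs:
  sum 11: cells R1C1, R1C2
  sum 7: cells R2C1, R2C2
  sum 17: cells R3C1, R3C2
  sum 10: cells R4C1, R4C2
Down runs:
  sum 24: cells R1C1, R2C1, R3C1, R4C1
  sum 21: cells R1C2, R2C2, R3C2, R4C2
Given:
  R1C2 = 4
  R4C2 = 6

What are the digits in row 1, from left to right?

7 4

17 in 2 cells must be {8,9}.
R1C1 = 11 − 4 = 7 completes the 11 across.
R4C1 = 10 − 6 = 4 completes the 10 across.
R2C1 = 5: the only remaining digit allowed by both the 7 across and the 24 down.
R2C2 = 7 − 5 = 2 completes the 7 across.
R3C1 = 24 − 16 = 8 completes the 24 down.
R3C2 = 17 − 8 = 9 completes the 17 across.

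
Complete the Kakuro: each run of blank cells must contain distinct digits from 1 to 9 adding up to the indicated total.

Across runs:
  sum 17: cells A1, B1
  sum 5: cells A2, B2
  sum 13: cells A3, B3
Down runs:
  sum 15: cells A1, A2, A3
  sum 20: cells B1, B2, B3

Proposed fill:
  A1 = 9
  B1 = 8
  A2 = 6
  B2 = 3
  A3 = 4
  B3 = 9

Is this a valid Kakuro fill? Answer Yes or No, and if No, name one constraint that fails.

No — the across run A2–B2 sums to 9, not 5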